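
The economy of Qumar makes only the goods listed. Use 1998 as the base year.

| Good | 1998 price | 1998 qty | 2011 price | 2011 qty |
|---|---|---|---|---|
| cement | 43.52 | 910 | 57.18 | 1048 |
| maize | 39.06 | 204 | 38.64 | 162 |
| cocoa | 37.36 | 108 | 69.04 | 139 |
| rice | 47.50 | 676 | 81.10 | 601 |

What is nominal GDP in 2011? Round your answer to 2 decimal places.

Nominal GDP 2011 = Σ (p_2011 × q_2011) = 57.18·1048 + 38.64·162 + 69.04·139 + 81.10·601 = 124521.98.

124521.98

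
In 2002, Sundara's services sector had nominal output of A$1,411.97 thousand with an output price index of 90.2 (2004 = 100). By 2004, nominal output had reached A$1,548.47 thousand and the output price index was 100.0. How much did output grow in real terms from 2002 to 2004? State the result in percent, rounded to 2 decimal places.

-1.08%

Deflate each year: 2002 → 1411.97/0.902 = 1565.38; 2004 → 1548.47/1.000 = 1548.47.
So real output changed by 1548.47/1565.38 − 1 = -0.0108, i.e. -1.08%.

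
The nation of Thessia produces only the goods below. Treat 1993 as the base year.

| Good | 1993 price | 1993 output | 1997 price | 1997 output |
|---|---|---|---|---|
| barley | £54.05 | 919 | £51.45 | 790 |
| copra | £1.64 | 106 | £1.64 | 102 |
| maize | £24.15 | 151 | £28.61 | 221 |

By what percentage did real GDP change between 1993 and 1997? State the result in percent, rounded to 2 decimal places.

Real GDP 1993 = Nominal GDP 1993 = 54.05·919 + 1.64·106 + 24.15·151 = 53492.44.
Real GDP 1997 (at 1993 prices) = 54.05·790 + 1.64·102 + 24.15·221 = 48203.93.
Real growth = 48203.93/53492.44 − 1 = -0.0989.

-9.89%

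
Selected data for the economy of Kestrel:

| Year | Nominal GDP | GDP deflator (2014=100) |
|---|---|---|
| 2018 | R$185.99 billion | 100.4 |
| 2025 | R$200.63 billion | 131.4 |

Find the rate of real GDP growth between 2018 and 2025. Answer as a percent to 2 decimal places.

-17.58%

Real GDP 2018 = 185.99 / 1.004 = 185.25.
Real GDP 2025 = 200.63 / 1.314 = 152.69.
Real growth = 152.69 / 185.25 − 1 = -0.1758.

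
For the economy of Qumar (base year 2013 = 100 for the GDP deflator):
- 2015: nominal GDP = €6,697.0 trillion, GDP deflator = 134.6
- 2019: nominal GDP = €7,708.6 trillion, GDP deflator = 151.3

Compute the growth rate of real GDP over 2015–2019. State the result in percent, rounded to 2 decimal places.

2.40%

Real GDP 2015 = 6697.0 / 1.346 = 4975.48.
Real GDP 2019 = 7708.6 / 1.513 = 5094.91.
Real growth = 5094.91 / 4975.48 − 1 = 0.0240.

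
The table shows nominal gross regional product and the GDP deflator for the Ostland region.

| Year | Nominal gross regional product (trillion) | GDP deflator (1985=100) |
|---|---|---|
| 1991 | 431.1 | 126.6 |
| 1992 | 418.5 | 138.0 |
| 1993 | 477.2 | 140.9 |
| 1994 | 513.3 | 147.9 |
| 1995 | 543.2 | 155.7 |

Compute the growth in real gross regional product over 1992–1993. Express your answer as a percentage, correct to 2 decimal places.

Real gross regional product 1992 = 418.5/1.380 = 303.26.
Real gross regional product 1993 = 477.2/1.409 = 338.68.
Change = 338.68/303.26 − 1 = 0.1168.

11.68%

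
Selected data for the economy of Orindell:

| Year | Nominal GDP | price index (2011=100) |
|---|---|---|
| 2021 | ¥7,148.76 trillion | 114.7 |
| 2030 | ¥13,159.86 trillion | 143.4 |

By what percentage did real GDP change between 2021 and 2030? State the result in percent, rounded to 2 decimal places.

47.24%

Real GDP 2021 = 7148.76 / 1.147 = 6232.57.
Real GDP 2030 = 13159.86 / 1.434 = 9177.03.
Real growth = 9177.03 / 6232.57 − 1 = 0.4724.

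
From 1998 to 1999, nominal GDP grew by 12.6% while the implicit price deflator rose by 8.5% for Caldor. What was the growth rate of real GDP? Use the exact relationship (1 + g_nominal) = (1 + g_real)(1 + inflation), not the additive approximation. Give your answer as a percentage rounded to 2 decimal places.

3.78%

(1 + g_nom) = (1 + g_real)(1 + π), so g_real = 1.1260 / 1.0850 − 1 = 0.03779.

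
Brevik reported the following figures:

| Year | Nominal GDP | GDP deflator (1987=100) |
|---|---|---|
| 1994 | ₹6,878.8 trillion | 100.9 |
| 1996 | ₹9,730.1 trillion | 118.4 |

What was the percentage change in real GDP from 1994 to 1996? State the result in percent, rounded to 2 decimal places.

20.54%

Deflate each year: 1994 → 6878.8/1.009 = 6817.44; 1996 → 9730.1/1.184 = 8217.99.
So real GDP changed by 8217.99/6817.44 − 1 = 0.2054, i.e. 20.54%.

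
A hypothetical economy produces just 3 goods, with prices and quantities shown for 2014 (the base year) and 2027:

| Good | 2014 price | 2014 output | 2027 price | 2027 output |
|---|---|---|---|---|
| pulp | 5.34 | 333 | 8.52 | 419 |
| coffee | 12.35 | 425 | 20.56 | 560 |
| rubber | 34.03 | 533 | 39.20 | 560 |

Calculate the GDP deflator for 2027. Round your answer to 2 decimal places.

Nominal GDP 2027 = 8.52·419 + 20.56·560 + 39.20·560 = 37035.48.
Real GDP 2027 (at 2014 prices) = 5.34·419 + 12.35·560 + 34.03·560 = 28210.26.
Deflator = Nominal/Real × 100 = 37035.48/28210.26 × 100 = 131.284.

131.28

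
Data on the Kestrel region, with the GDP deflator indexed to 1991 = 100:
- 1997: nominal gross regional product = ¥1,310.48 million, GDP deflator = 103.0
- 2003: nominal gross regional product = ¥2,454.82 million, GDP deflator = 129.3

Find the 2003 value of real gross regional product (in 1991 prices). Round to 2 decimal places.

Real gross regional product = Nominal / (GDP deflator/100) = 2454.82 / 1.293 = 1898.55.

¥1,898.55 million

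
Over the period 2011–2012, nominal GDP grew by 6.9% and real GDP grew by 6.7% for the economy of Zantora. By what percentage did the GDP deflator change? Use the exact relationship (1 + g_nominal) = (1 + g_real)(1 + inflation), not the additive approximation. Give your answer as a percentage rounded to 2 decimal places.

0.19%

(1 + g_nom) = (1 + g_real)(1 + π), so π = 1.0690 / 1.0670 − 1 = 0.00187.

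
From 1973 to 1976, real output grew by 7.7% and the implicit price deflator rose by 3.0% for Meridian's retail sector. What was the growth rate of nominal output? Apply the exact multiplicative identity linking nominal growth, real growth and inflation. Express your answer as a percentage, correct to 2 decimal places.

(1 + g_nom) = (1 + g_real)(1 + π) = 1.0770 × 1.0300 = 1.10931.

10.93%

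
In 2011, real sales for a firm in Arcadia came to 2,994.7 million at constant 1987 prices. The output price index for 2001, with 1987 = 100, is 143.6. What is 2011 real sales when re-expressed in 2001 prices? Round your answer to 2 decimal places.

4,300.39 million

Real sales in 2001 prices = Real sales in 1987 prices × (P_2001/P_1987) = 2994.7 × 1.436 = 4300.39.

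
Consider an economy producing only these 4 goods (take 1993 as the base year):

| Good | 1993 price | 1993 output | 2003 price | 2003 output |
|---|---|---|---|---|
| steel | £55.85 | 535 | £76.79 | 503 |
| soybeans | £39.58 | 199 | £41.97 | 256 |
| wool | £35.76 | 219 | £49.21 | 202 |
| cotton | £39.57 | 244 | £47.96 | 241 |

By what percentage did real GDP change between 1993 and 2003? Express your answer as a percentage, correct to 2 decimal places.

-0.47%

Real GDP 1993 = Nominal GDP 1993 = 55.85·535 + 39.58·199 + 35.76·219 + 39.57·244 = 55242.69.
Real GDP 2003 (at 1993 prices) = 55.85·503 + 39.58·256 + 35.76·202 + 39.57·241 = 54984.92.
Real growth = 54984.92/55242.69 − 1 = -0.0047.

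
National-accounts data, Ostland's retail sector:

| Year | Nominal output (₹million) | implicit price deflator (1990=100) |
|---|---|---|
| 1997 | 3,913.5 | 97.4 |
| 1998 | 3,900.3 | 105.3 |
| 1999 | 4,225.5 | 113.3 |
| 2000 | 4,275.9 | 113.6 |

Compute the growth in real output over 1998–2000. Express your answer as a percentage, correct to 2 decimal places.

Real output 1998 = 3900.3/1.053 = 3703.99.
Real output 2000 = 4275.9/1.136 = 3764.00.
Change = 3764.00/3703.99 − 1 = 0.0162.

1.62%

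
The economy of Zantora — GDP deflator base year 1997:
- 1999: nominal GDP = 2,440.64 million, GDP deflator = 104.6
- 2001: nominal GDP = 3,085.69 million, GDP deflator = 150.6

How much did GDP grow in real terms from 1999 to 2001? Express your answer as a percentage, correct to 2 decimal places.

Real GDP 1999 = 2440.64 / 1.046 = 2333.31.
Real GDP 2001 = 3085.69 / 1.506 = 2048.93.
Real growth = 2048.93 / 2333.31 − 1 = -0.1219.

-12.19%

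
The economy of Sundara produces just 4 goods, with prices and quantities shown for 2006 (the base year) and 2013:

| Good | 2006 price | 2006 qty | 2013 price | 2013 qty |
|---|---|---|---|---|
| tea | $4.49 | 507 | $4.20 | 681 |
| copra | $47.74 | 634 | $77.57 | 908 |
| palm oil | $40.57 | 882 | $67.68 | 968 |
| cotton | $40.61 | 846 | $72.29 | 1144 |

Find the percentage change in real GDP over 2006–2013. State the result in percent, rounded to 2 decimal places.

28.68%

Real GDP 2006 = Nominal GDP 2006 = 4.49·507 + 47.74·634 + 40.57·882 + 40.61·846 = 102682.39.
Real GDP 2013 (at 2006 prices) = 4.49·681 + 47.74·908 + 40.57·968 + 40.61·1144 = 132135.21.
Real growth = 132135.21/102682.39 − 1 = 0.2868.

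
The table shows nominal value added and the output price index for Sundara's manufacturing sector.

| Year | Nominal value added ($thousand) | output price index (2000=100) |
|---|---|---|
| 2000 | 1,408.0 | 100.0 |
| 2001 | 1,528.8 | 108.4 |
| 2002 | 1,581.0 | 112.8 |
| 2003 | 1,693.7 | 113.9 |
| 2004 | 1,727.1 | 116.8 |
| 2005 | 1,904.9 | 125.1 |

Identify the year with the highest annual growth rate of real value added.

2001: real = 1528.8/1.084 = 1410.33; growth vs 2000 (1408.00) = 0.17%.
2002: real = 1581.0/1.128 = 1401.60; growth vs 2001 (1410.33) = -0.62%.
2003: real = 1693.7/1.139 = 1487.01; growth vs 2002 (1401.60) = 6.09%.
2004: real = 1727.1/1.168 = 1478.68; growth vs 2003 (1487.01) = -0.56%.
2005: real = 1904.9/1.251 = 1522.70; growth vs 2004 (1478.68) = 2.98%.

2003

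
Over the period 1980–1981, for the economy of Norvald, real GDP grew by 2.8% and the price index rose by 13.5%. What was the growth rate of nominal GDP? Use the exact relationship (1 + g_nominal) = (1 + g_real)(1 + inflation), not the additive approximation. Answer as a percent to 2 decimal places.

(1 + g_nom) = (1 + g_real)(1 + π) = 1.0280 × 1.1350 = 1.16678.

16.68%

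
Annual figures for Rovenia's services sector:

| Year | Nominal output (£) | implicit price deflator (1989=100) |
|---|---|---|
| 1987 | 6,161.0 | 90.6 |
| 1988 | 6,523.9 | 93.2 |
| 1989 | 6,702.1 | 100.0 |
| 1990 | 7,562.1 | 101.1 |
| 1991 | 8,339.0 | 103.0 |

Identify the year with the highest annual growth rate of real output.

1990

1988: real = 6523.9/0.932 = 6999.89; growth vs 1987 (6800.22) = 2.94%.
1989: real = 6702.1/1.000 = 6702.10; growth vs 1988 (6999.89) = -4.25%.
1990: real = 7562.1/1.011 = 7479.82; growth vs 1989 (6702.10) = 11.60%.
1991: real = 8339.0/1.030 = 8096.12; growth vs 1990 (7479.82) = 8.24%.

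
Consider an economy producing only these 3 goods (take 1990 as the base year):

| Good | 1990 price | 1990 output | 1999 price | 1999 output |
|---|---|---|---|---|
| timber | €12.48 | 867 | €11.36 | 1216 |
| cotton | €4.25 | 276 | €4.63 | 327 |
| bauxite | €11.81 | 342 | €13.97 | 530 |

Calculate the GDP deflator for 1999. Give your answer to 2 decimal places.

Nominal GDP 1999 = 11.36·1216 + 4.63·327 + 13.97·530 = 22731.87.
Real GDP 1999 (at 1990 prices) = 12.48·1216 + 4.25·327 + 11.81·530 = 22824.73.
Deflator = Nominal/Real × 100 = 22731.87/22824.73 × 100 = 99.593.

99.59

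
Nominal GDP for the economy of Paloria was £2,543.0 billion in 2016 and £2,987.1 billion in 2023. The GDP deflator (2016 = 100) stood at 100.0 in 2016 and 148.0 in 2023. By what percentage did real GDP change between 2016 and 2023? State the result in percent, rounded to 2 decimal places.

Real GDP 2016 = 2543.0 / 1.000 = 2543.00.
Real GDP 2023 = 2987.1 / 1.480 = 2018.31.
Real growth = 2018.31 / 2543.00 − 1 = -0.2063.

-20.63%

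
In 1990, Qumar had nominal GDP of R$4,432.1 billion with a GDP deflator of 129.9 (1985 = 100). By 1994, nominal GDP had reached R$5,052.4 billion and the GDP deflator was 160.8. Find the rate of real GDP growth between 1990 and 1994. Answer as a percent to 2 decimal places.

-7.91%

Deflate each year: 1990 → 4432.1/1.299 = 3411.93; 1994 → 5052.4/1.608 = 3142.04.
So real GDP changed by 3142.04/3411.93 − 1 = -0.0791, i.e. -7.91%.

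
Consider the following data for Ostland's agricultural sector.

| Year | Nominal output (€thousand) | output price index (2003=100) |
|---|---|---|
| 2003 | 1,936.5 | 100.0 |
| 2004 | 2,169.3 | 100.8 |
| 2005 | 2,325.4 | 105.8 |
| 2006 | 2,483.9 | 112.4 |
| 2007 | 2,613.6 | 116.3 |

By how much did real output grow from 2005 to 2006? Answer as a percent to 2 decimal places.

Real output 2005 = 2325.4/1.058 = 2197.92.
Real output 2006 = 2483.9/1.124 = 2209.88.
Change = 2209.88/2197.92 − 1 = 0.0054.

0.54%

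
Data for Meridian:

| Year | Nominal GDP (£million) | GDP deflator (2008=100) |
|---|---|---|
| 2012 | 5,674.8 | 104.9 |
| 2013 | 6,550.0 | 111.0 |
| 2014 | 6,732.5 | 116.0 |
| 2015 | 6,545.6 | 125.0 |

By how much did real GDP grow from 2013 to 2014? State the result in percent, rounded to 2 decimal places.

-1.64%

Real GDP 2013 = 6550.0/1.110 = 5900.90.
Real GDP 2014 = 6732.5/1.160 = 5803.88.
Change = 5803.88/5900.90 − 1 = -0.0164.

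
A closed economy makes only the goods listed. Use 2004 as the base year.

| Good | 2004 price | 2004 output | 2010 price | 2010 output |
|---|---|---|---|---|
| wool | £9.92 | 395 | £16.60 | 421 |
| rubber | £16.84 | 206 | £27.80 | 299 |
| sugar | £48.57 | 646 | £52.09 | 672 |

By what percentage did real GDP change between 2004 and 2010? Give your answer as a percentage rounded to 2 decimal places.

7.96%

Real GDP 2004 = Nominal GDP 2004 = 9.92·395 + 16.84·206 + 48.57·646 = 38763.66.
Real GDP 2010 (at 2004 prices) = 9.92·421 + 16.84·299 + 48.57·672 = 41850.52.
Real growth = 41850.52/38763.66 − 1 = 0.0796.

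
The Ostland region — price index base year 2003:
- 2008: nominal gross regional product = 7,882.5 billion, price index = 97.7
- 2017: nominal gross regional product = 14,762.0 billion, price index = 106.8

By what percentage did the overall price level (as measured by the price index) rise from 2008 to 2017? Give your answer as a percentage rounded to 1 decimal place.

Price-level change = 106.8 / 97.7 − 1 = 0.0931.

9.3%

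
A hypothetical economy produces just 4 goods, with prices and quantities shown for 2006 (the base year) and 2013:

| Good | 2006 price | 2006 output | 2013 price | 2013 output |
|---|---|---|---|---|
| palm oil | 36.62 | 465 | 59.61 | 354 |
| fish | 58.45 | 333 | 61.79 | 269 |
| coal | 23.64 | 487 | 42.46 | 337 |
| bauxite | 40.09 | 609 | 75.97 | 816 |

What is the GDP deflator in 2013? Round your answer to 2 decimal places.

164.38

Nominal GDP 2013 = 59.61·354 + 61.79·269 + 42.46·337 + 75.97·816 = 114023.99.
Real GDP 2013 (at 2006 prices) = 36.62·354 + 58.45·269 + 23.64·337 + 40.09·816 = 69366.65.
Deflator = Nominal/Real × 100 = 114023.99/69366.65 × 100 = 164.379.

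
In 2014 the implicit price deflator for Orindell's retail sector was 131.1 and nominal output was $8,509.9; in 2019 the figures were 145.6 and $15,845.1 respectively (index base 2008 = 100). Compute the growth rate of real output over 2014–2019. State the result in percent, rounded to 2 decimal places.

67.65%

Deflate each year: 2014 → 8509.9/1.311 = 6491.15; 2019 → 15845.1/1.456 = 10882.62.
So real output changed by 10882.62/6491.15 − 1 = 0.6765, i.e. 67.65%.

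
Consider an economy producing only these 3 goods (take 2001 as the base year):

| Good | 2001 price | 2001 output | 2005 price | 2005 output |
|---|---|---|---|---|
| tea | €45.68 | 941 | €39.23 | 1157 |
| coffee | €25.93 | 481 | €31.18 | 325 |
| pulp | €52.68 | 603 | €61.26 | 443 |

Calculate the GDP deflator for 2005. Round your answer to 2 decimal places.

Nominal GDP 2005 = 39.23·1157 + 31.18·325 + 61.26·443 = 82660.79.
Real GDP 2005 (at 2001 prices) = 45.68·1157 + 25.93·325 + 52.68·443 = 84616.25.
Deflator = Nominal/Real × 100 = 82660.79/84616.25 × 100 = 97.689.

97.69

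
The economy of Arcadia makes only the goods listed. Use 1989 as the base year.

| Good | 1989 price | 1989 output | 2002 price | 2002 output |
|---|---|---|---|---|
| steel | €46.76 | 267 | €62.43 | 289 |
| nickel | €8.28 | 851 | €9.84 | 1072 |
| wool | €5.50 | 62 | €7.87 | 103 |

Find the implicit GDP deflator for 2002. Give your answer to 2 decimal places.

Nominal GDP 2002 = 62.43·289 + 9.84·1072 + 7.87·103 = 29401.36.
Real GDP 2002 (at 1989 prices) = 46.76·289 + 8.28·1072 + 5.50·103 = 22956.30.
Deflator = Nominal/Real × 100 = 29401.36/22956.30 × 100 = 128.075.

128.08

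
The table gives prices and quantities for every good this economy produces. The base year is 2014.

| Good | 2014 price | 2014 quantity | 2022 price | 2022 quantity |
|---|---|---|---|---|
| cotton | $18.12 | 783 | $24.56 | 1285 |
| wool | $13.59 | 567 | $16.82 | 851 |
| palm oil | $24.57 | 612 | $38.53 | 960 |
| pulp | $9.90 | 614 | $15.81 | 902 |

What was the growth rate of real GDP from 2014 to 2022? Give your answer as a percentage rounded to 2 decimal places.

56.63%

Real GDP 2014 = Nominal GDP 2014 = 18.12·783 + 13.59·567 + 24.57·612 + 9.90·614 = 43008.93.
Real GDP 2022 (at 2014 prices) = 18.12·1285 + 13.59·851 + 24.57·960 + 9.90·902 = 67366.29.
Real growth = 67366.29/43008.93 − 1 = 0.5663.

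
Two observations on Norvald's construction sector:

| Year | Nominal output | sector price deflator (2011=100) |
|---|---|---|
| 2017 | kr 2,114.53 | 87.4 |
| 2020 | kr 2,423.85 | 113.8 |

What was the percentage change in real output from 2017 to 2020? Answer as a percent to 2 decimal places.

Deflate each year: 2017 → 2114.53/0.874 = 2419.37; 2020 → 2423.85/1.138 = 2129.92.
So real output changed by 2129.92/2419.37 − 1 = -0.1196, i.e. -11.96%.

-11.96%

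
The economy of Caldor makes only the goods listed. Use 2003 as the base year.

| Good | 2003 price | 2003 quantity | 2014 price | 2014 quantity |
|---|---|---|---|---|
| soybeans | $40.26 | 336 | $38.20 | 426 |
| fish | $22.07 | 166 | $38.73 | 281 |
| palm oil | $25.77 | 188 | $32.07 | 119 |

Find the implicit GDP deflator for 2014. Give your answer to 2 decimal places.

117.24

Nominal GDP 2014 = 38.20·426 + 38.73·281 + 32.07·119 = 30972.66.
Real GDP 2014 (at 2003 prices) = 40.26·426 + 22.07·281 + 25.77·119 = 26419.06.
Deflator = Nominal/Real × 100 = 30972.66/26419.06 × 100 = 117.236.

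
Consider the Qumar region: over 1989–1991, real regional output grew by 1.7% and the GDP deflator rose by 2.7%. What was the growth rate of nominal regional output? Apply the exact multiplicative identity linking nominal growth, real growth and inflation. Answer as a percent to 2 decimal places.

4.45%

(1 + g_nom) = (1 + g_real)(1 + π) = 1.0170 × 1.0270 = 1.04446.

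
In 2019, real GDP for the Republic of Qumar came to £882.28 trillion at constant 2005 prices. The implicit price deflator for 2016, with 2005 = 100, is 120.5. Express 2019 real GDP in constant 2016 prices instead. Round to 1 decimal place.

£1,063.1 trillion

Real GDP in 2016 prices = Real GDP in 2005 prices × (P_2016/P_2005) = 882.28 × 1.205 = 1063.15.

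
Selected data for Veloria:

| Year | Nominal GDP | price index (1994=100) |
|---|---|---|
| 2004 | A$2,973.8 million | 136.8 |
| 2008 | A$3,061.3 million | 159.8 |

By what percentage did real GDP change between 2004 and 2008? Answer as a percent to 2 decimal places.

Real GDP 2004 = 2973.8 / 1.368 = 2173.83.
Real GDP 2008 = 3061.3 / 1.598 = 1915.71.
Real growth = 1915.71 / 2173.83 − 1 = -0.1187.

-11.87%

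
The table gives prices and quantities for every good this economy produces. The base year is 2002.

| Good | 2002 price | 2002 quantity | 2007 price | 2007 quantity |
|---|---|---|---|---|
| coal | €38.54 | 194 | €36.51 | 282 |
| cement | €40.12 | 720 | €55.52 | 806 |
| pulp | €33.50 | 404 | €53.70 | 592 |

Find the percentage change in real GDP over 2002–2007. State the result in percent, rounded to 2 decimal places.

26.33%

Real GDP 2002 = Nominal GDP 2002 = 38.54·194 + 40.12·720 + 33.50·404 = 49897.16.
Real GDP 2007 (at 2002 prices) = 38.54·282 + 40.12·806 + 33.50·592 = 63037.00.
Real growth = 63037.00/49897.16 − 1 = 0.2633.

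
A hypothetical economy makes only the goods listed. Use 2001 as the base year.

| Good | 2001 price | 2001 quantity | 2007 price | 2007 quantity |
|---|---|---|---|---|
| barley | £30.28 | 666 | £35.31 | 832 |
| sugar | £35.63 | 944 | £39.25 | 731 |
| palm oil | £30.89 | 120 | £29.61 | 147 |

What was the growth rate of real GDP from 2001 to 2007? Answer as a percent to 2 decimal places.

Real GDP 2001 = Nominal GDP 2001 = 30.28·666 + 35.63·944 + 30.89·120 = 57508.00.
Real GDP 2007 (at 2001 prices) = 30.28·832 + 35.63·731 + 30.89·147 = 55779.32.
Real growth = 55779.32/57508.00 − 1 = -0.0301.

-3.01%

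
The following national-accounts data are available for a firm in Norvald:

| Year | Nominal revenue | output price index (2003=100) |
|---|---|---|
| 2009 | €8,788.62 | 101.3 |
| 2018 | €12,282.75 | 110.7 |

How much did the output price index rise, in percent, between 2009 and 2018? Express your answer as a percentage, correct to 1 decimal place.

9.3%

Price-level change = 110.7 / 101.3 − 1 = 0.0928.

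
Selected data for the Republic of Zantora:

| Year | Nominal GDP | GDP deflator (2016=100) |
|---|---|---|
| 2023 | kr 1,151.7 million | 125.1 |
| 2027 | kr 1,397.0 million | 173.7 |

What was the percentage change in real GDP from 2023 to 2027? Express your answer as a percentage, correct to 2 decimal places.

-12.64%

Real GDP 2023 = 1151.7 / 1.251 = 920.62.
Real GDP 2027 = 1397.0 / 1.737 = 804.26.
Real growth = 804.26 / 920.62 − 1 = -0.1264.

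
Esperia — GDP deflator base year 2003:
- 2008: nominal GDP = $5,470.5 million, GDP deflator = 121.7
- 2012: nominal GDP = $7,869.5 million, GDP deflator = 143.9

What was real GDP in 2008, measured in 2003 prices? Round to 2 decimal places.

Real GDP = Nominal / (GDP deflator/100) = 5470.5 / 1.217 = 4495.07.

$4,495.07 million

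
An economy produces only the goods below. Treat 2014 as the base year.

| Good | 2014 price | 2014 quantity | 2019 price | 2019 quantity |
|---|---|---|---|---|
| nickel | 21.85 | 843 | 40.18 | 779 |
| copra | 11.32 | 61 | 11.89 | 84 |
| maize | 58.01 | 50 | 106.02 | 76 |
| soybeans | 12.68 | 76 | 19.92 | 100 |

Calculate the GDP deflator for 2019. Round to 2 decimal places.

179.07

Nominal GDP 2019 = 40.18·779 + 11.89·84 + 106.02·76 + 19.92·100 = 42348.50.
Real GDP 2019 (at 2014 prices) = 21.85·779 + 11.32·84 + 58.01·76 + 12.68·100 = 23648.79.
Deflator = Nominal/Real × 100 = 42348.50/23648.79 × 100 = 179.073.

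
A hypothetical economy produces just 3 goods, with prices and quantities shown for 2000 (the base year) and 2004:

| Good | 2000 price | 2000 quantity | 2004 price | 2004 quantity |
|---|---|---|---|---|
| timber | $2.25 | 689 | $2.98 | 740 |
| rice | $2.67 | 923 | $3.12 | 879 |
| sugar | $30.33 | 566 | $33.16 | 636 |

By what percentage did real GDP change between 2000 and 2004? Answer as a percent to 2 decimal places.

10.01%

Real GDP 2000 = Nominal GDP 2000 = 2.25·689 + 2.67·923 + 30.33·566 = 21181.44.
Real GDP 2004 (at 2000 prices) = 2.25·740 + 2.67·879 + 30.33·636 = 23301.81.
Real growth = 23301.81/21181.44 − 1 = 0.1001.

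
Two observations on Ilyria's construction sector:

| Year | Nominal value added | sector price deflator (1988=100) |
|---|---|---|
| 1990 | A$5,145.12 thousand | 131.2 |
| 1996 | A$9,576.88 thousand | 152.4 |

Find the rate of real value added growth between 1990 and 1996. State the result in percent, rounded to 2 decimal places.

Deflate each year: 1990 → 5145.12/1.312 = 3921.59; 1996 → 9576.88/1.524 = 6284.04.
So real value added changed by 6284.04/3921.59 − 1 = 0.6024, i.e. 60.24%.

60.24%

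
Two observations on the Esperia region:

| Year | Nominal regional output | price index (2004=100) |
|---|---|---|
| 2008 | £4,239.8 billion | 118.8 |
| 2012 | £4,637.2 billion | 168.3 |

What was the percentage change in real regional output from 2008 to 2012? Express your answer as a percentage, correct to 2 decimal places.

Deflate each year: 2008 → 4239.8/1.188 = 3568.86; 2012 → 4637.2/1.683 = 2755.32.
So real regional output changed by 2755.32/3568.86 − 1 = -0.2280, i.e. -22.80%.

-22.80%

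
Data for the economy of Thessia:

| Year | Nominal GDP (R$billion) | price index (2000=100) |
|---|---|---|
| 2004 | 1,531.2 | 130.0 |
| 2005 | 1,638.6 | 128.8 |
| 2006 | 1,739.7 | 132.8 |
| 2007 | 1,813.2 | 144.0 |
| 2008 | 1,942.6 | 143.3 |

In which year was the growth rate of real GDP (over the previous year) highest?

2005: real = 1638.6/1.288 = 1272.20; growth vs 2004 (1177.85) = 8.01%.
2006: real = 1739.7/1.328 = 1310.02; growth vs 2005 (1272.20) = 2.97%.
2007: real = 1813.2/1.440 = 1259.17; growth vs 2006 (1310.02) = -3.88%.
2008: real = 1942.6/1.433 = 1355.62; growth vs 2007 (1259.17) = 7.66%.

2005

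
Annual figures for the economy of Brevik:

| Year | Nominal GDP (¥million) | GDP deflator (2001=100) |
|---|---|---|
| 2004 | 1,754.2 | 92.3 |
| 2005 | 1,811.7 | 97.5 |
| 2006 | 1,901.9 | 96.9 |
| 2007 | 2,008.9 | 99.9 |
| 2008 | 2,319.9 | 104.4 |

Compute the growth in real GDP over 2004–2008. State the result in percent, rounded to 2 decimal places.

16.92%

Real GDP 2004 = 1754.2/0.923 = 1900.54.
Real GDP 2008 = 2319.9/1.044 = 2222.13.
Change = 2222.13/1900.54 − 1 = 0.1692.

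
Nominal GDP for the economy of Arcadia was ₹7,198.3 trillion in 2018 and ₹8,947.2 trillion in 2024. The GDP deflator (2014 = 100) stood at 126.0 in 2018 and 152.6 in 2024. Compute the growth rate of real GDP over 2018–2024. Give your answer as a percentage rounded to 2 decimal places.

2.63%

Real GDP 2018 = 7198.3 / 1.260 = 5712.94.
Real GDP 2024 = 8947.2 / 1.526 = 5863.17.
Real growth = 5863.17 / 5712.94 − 1 = 0.0263.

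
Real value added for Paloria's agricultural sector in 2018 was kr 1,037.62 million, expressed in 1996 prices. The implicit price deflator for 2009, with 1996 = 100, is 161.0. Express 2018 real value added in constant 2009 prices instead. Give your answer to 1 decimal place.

kr 1,670.6 million

Real value added in 2009 prices = Real value added in 1996 prices × (P_2009/P_1996) = 1037.62 × 1.610 = 1670.57.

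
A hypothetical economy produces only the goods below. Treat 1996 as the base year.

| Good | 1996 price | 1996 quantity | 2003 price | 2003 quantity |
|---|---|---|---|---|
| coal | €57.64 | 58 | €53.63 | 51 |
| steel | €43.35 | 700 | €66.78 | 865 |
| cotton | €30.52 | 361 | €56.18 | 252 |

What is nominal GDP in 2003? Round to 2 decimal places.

Nominal GDP 2003 = Σ (p_2003 × q_2003) = 53.63·51 + 66.78·865 + 56.18·252 = 74657.19.

€74657.19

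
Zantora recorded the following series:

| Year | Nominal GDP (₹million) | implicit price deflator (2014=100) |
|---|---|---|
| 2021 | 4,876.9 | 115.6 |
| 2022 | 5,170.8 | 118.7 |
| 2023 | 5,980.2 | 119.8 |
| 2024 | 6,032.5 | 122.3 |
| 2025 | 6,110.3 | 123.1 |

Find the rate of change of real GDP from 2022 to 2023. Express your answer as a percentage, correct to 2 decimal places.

14.59%

Real GDP 2022 = 5170.8/1.187 = 4356.19.
Real GDP 2023 = 5980.2/1.198 = 4991.82.
Change = 4991.82/4356.19 − 1 = 0.1459.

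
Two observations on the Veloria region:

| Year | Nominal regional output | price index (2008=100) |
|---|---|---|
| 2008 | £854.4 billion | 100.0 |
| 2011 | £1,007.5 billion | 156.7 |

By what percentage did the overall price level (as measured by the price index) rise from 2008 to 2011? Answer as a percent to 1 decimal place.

Price-level change = 156.7 / 100.0 − 1 = 0.5670.

56.7%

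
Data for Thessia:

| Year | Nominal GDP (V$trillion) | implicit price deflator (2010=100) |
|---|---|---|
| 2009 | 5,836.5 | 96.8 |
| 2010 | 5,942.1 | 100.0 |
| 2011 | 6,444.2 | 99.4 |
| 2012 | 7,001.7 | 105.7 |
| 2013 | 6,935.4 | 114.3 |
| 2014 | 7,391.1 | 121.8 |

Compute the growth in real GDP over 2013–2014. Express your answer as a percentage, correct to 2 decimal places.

Real GDP 2013 = 6935.4/1.143 = 6067.72.
Real GDP 2014 = 7391.1/1.218 = 6068.23.
Change = 6068.23/6067.72 − 1 = 0.0001.

0.01%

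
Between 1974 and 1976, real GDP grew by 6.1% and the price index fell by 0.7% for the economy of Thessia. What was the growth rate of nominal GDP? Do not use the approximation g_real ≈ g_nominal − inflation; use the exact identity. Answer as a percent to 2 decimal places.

5.36%

(1 + g_nom) = (1 + g_real)(1 + π) = 1.0610 × 0.9930 = 1.05357.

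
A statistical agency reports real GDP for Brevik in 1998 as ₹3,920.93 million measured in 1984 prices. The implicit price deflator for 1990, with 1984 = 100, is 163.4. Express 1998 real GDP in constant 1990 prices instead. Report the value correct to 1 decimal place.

₹6,406.8 million

Real GDP in 1990 prices = Real GDP in 1984 prices × (P_1990/P_1984) = 3920.93 × 1.634 = 6406.80.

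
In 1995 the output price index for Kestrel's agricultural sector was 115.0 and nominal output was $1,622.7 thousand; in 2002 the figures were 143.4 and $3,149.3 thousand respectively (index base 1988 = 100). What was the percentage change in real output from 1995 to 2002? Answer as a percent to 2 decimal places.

55.64%

Real output 1995 = 1622.7 / 1.150 = 1411.04.
Real output 2002 = 3149.3 / 1.434 = 2196.16.
Real growth = 2196.16 / 1411.04 − 1 = 0.5564.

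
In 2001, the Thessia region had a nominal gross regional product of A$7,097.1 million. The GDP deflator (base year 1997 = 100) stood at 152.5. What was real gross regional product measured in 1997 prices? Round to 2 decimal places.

A$4,653.84 million

Real gross regional product = Nominal / (GDP deflator/100) = 7097.1 / 1.525 = 4653.84.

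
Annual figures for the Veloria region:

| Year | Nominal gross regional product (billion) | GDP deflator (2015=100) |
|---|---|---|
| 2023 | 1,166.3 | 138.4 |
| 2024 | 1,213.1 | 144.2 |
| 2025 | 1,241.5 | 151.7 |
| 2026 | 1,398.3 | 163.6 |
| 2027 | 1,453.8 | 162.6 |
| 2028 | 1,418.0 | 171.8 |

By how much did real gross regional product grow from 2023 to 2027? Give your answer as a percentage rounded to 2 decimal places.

Real gross regional product 2023 = 1166.3/1.384 = 842.70.
Real gross regional product 2027 = 1453.8/1.626 = 894.10.
Change = 894.10/842.70 − 1 = 0.0610.

6.10%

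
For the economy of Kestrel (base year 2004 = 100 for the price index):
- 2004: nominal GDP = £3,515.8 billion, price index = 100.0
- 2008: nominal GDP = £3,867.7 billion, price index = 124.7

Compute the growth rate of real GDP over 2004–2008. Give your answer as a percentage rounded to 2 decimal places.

Deflate each year: 2004 → 3515.8/1.000 = 3515.80; 2008 → 3867.7/1.247 = 3101.60.
So real GDP changed by 3101.60/3515.80 − 1 = -0.1178, i.e. -11.78%.

-11.78%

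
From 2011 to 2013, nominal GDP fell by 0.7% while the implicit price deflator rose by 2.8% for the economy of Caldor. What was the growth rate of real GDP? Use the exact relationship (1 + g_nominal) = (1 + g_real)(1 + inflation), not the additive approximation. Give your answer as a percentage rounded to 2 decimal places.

-3.40%

(1 + g_nom) = (1 + g_real)(1 + π), so g_real = 0.9930 / 1.0280 − 1 = -0.03405.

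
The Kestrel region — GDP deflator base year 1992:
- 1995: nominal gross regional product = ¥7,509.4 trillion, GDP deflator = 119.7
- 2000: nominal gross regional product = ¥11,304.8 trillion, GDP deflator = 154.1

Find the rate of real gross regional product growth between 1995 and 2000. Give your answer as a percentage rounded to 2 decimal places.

16.94%

Deflate each year: 1995 → 7509.4/1.197 = 6273.52; 2000 → 11304.8/1.541 = 7336.02.
So real gross regional product changed by 7336.02/6273.52 − 1 = 0.1694, i.e. 16.94%.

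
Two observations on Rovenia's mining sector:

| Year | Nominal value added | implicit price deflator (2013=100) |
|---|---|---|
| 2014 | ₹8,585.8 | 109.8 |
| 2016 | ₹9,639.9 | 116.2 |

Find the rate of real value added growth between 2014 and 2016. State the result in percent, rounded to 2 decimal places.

Real value added 2014 = 8585.8 / 1.098 = 7819.49.
Real value added 2016 = 9639.9 / 1.162 = 8295.96.
Real growth = 8295.96 / 7819.49 − 1 = 0.0609.

6.09%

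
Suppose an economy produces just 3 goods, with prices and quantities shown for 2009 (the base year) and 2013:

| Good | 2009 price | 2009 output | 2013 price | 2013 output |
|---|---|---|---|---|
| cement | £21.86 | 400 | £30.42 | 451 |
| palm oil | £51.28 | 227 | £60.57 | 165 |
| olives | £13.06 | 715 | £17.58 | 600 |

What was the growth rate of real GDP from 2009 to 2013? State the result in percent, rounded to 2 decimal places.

-12.00%

Real GDP 2009 = Nominal GDP 2009 = 21.86·400 + 51.28·227 + 13.06·715 = 29722.46.
Real GDP 2013 (at 2009 prices) = 21.86·451 + 51.28·165 + 13.06·600 = 26156.06.
Real growth = 26156.06/29722.46 − 1 = -0.1200.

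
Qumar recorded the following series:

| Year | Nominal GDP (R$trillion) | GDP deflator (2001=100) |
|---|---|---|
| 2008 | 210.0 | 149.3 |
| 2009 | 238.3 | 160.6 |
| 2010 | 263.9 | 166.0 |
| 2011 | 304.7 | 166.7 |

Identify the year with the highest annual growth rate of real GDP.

2009: real = 238.3/1.606 = 148.38; growth vs 2008 (140.66) = 5.49%.
2010: real = 263.9/1.660 = 158.98; growth vs 2009 (148.38) = 7.14%.
2011: real = 304.7/1.667 = 182.78; growth vs 2010 (158.98) = 14.97%.

2011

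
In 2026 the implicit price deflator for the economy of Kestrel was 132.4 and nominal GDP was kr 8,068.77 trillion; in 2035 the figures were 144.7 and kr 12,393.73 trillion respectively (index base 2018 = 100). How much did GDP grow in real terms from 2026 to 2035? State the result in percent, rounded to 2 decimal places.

40.54%

Deflate each year: 2026 → 8068.77/1.324 = 6094.24; 2035 → 12393.73/1.447 = 8565.12.
So real GDP changed by 8565.12/6094.24 − 1 = 0.4054, i.e. 40.54%.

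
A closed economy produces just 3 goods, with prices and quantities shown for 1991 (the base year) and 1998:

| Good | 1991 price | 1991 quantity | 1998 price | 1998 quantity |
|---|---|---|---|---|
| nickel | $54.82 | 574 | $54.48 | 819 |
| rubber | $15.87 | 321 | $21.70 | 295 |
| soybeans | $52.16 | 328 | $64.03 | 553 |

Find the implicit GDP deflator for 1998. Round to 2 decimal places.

Nominal GDP 1998 = 54.48·819 + 21.70·295 + 64.03·553 = 86429.21.
Real GDP 1998 (at 1991 prices) = 54.82·819 + 15.87·295 + 52.16·553 = 78423.71.
Deflator = Nominal/Real × 100 = 86429.21/78423.71 × 100 = 110.208.

110.21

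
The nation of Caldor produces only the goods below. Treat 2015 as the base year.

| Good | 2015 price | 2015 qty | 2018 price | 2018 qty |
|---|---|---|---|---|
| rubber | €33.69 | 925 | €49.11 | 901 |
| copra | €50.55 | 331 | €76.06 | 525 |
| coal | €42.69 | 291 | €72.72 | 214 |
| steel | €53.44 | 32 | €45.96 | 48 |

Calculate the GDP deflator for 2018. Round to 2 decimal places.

Nominal GDP 2018 = 49.11·901 + 76.06·525 + 72.72·214 + 45.96·48 = 101947.77.
Real GDP 2018 (at 2015 prices) = 33.69·901 + 50.55·525 + 42.69·214 + 53.44·48 = 68594.22.
Deflator = Nominal/Real × 100 = 101947.77/68594.22 × 100 = 148.624.

148.62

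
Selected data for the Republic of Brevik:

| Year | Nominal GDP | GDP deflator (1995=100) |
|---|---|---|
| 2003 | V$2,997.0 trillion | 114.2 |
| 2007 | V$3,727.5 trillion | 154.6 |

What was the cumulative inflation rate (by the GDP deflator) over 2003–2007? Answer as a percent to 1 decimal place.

Price-level change = 154.6 / 114.2 − 1 = 0.3538.

35.4%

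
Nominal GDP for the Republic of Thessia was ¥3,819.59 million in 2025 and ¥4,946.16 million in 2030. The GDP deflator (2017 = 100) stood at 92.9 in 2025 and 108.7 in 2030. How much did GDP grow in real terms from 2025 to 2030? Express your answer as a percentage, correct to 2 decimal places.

Deflate each year: 2025 → 3819.59/0.929 = 4111.51; 2030 → 4946.16/1.087 = 4550.29.
So real GDP changed by 4550.29/4111.51 − 1 = 0.1067, i.e. 10.67%.

10.67%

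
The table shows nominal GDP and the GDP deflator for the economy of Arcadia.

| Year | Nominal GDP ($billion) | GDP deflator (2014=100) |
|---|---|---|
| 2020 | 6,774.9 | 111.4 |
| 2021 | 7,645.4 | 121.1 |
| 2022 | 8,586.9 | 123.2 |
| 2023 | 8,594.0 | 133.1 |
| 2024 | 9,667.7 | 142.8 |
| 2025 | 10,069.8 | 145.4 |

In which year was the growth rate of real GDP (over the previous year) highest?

2021: real = 7645.4/1.211 = 6313.29; growth vs 2020 (6081.60) = 3.81%.
2022: real = 8586.9/1.232 = 6969.89; growth vs 2021 (6313.29) = 10.40%.
2023: real = 8594.0/1.331 = 6456.80; growth vs 2022 (6969.89) = -7.36%.
2024: real = 9667.7/1.428 = 6770.10; growth vs 2023 (6456.80) = 4.85%.
2025: real = 10069.8/1.454 = 6925.58; growth vs 2024 (6770.10) = 2.30%.

2022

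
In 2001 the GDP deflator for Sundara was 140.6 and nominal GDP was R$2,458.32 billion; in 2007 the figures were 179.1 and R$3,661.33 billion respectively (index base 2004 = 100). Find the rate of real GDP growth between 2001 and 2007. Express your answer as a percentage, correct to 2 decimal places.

Deflate each year: 2001 → 2458.32/1.406 = 1748.45; 2007 → 3661.33/1.791 = 2044.29.
So real GDP changed by 2044.29/1748.45 − 1 = 0.1692, i.e. 16.92%.

16.92%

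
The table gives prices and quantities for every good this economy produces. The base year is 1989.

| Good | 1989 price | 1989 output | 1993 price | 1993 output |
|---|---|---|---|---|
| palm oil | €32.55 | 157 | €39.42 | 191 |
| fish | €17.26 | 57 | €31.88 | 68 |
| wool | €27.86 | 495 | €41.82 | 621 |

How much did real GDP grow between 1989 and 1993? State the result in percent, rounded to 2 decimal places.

Real GDP 1989 = Nominal GDP 1989 = 32.55·157 + 17.26·57 + 27.86·495 = 19884.87.
Real GDP 1993 (at 1989 prices) = 32.55·191 + 17.26·68 + 27.86·621 = 24691.79.
Real growth = 24691.79/19884.87 − 1 = 0.2417.

24.17%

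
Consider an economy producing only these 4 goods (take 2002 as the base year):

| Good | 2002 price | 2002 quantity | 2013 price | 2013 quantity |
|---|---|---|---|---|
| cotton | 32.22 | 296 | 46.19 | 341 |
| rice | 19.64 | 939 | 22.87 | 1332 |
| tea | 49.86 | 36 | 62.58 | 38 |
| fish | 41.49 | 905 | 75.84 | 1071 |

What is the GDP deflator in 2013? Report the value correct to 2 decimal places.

155.51

Nominal GDP 2013 = 46.19·341 + 22.87·1332 + 62.58·38 + 75.84·1071 = 129816.31.
Real GDP 2013 (at 2002 prices) = 32.22·341 + 19.64·1332 + 49.86·38 + 41.49·1071 = 83477.97.
Deflator = Nominal/Real × 100 = 129816.31/83477.97 × 100 = 155.510.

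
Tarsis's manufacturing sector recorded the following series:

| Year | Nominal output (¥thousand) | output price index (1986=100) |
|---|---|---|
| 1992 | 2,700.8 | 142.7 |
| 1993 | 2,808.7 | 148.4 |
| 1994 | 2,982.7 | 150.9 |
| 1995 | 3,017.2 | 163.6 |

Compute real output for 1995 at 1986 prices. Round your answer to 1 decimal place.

Real output 1995 = 3017.2 / 1.636 = 1844.25.

¥1,844.3 thousand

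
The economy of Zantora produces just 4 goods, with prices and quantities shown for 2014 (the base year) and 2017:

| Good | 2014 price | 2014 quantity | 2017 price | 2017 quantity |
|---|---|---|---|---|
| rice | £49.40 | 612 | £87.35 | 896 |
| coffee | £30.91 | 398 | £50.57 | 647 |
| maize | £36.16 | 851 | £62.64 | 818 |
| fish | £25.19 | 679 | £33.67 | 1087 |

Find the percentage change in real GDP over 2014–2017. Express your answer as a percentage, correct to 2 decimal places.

34.08%

Real GDP 2014 = Nominal GDP 2014 = 49.40·612 + 30.91·398 + 36.16·851 + 25.19·679 = 90411.15.
Real GDP 2017 (at 2014 prices) = 49.40·896 + 30.91·647 + 36.16·818 + 25.19·1087 = 121221.58.
Real growth = 121221.58/90411.15 − 1 = 0.3408.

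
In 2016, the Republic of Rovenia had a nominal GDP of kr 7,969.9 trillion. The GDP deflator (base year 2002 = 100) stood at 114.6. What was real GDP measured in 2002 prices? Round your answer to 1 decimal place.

Real GDP = Nominal / (GDP deflator/100) = 7969.9 / 1.146 = 6954.54.

kr 6,954.5 trillion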